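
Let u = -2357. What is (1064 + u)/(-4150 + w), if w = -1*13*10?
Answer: 1293/4280 ≈ 0.30210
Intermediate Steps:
w = -130 (w = -13*10 = -130)
(1064 + u)/(-4150 + w) = (1064 - 2357)/(-4150 - 130) = -1293/(-4280) = -1293*(-1/4280) = 1293/4280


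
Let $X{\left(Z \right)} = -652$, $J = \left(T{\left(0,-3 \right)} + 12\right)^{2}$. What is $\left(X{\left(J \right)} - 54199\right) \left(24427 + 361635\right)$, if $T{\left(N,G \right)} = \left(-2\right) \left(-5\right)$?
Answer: $-21175886762$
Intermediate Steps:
$T{\left(N,G \right)} = 10$
$J = 484$ ($J = \left(10 + 12\right)^{2} = 22^{2} = 484$)
$\left(X{\left(J \right)} - 54199\right) \left(24427 + 361635\right) = \left(-652 - 54199\right) \left(24427 + 361635\right) = \left(-54851\right) 386062 = -21175886762$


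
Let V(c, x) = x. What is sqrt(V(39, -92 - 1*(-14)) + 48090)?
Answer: 2*sqrt(12003) ≈ 219.12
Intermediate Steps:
sqrt(V(39, -92 - 1*(-14)) + 48090) = sqrt((-92 - 1*(-14)) + 48090) = sqrt((-92 + 14) + 48090) = sqrt(-78 + 48090) = sqrt(48012) = 2*sqrt(12003)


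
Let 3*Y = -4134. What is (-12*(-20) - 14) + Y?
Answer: -1152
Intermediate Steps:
Y = -1378 (Y = (1/3)*(-4134) = -1378)
(-12*(-20) - 14) + Y = (-12*(-20) - 14) - 1378 = (240 - 14) - 1378 = 226 - 1378 = -1152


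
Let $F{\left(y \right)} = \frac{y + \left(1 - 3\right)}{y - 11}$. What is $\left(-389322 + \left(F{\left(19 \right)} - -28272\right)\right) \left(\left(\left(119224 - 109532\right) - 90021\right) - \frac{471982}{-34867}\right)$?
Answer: $\frac{1155501440480709}{39848} \approx 2.8998 \cdot 10^{10}$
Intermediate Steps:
$F{\left(y \right)} = \frac{-2 + y}{-11 + y}$ ($F{\left(y \right)} = \frac{y + \left(1 - 3\right)}{-11 + y} = \frac{y - 2}{-11 + y} = \frac{-2 + y}{-11 + y}$)
$\left(-389322 + \left(F{\left(19 \right)} - -28272\right)\right) \left(\left(\left(119224 - 109532\right) - 90021\right) - \frac{471982}{-34867}\right) = \left(-389322 + \left(\frac{-2 + 19}{-11 + 19} - -28272\right)\right) \left(\left(\left(119224 - 109532\right) - 90021\right) - \frac{471982}{-34867}\right) = \left(-389322 + \left(\frac{1}{8} \cdot 17 + 28272\right)\right) \left(\left(9692 - 90021\right) - - \frac{67426}{4981}\right) = \left(-389322 + \left(\frac{1}{8} \cdot 17 + 28272\right)\right) \left(-80329 + \frac{67426}{4981}\right) = \left(-389322 + \left(\frac{17}{8} + 28272\right)\right) \left(- \frac{400051323}{4981}\right) = \left(-389322 + \frac{226193}{8}\right) \left(- \frac{400051323}{4981}\right) = \left(- \frac{2888383}{8}\right) \left(- \frac{400051323}{4981}\right) = \frac{1155501440480709}{39848}$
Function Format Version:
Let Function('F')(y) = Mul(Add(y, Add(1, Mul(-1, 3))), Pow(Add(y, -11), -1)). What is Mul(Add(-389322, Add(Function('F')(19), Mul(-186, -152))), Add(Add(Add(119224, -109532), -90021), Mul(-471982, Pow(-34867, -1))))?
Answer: Rational(1155501440480709, 39848) ≈ 2.8998e+10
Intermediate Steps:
Function('F')(y) = Mul(Pow(Add(-11, y), -1), Add(-2, y)) (Function('F')(y) = Mul(Add(y, Add(1, -3)), Pow(Add(-11, y), -1)) = Mul(Add(y, -2), Pow(Add(-11, y), -1)) = Mul(Add(-2, y), Pow(Add(-11, y), -1)) = Mul(Pow(Add(-11, y), -1), Add(-2, y)))
Mul(Add(-389322, Add(Function('F')(19), Mul(-186, -152))), Add(Add(Add(119224, -109532), -90021), Mul(-471982, Pow(-34867, -1)))) = Mul(Add(-389322, Add(Mul(Pow(Add(-11, 19), -1), Add(-2, 19)), Mul(-186, -152))), Add(Add(Add(119224, -109532), -90021), Mul(-471982, Pow(-34867, -1)))) = Mul(Add(-389322, Add(Mul(Pow(8, -1), 17), 28272)), Add(Add(9692, -90021), Mul(-471982, Rational(-1, 34867)))) = Mul(Add(-389322, Add(Mul(Rational(1, 8), 17), 28272)), Add(-80329, Rational(67426, 4981))) = Mul(Add(-389322, Add(Rational(17, 8), 28272)), Rational(-400051323, 4981)) = Mul(Add(-389322, Rational(226193, 8)), Rational(-400051323, 4981)) = Mul(Rational(-2888383, 8), Rational(-400051323, 4981)) = Rational(1155501440480709, 39848)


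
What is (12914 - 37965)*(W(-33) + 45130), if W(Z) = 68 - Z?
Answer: -1133081781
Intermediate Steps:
(12914 - 37965)*(W(-33) + 45130) = (12914 - 37965)*((68 - 1*(-33)) + 45130) = -25051*((68 + 33) + 45130) = -25051*(101 + 45130) = -25051*45231 = -1133081781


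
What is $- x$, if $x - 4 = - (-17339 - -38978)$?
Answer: $21635$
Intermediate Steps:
$x = -21635$ ($x = 4 - \left(-17339 - -38978\right) = 4 - \left(-17339 + 38978\right) = 4 - 21639 = -21635$)
$- x = \left(-1\right) \left(-21635\right) = 21635$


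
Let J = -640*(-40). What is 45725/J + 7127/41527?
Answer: 83250931/42523648 ≈ 1.9578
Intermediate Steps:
J = 25600
45725/J + 7127/41527 = 45725/25600 + 7127/41527 = 45725*(1/25600) + 7127*(1/41527) = 1829/1024 + 7127/41527 = 83250931/42523648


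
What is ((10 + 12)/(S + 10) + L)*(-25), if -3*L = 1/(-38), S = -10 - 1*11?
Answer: 5675/114 ≈ 49.781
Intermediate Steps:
S = -21 (S = -10 - 11 = -21)
L = 1/114 (L = -⅓/(-38) = -⅓*(-1/38) = 1/114 ≈ 0.0087719)
((10 + 12)/(S + 10) + L)*(-25) = ((10 + 12)/(-21 + 10) + 1/114)*(-25) = (22/(-11) + 1/114)*(-25) = (22*(-1/11) + 1/114)*(-25) = (-2 + 1/114)*(-25) = -227/114*(-25) = 5675/114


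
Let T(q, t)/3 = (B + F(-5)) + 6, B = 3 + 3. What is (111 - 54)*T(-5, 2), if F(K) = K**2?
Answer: 6327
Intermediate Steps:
B = 6
T(q, t) = 111 (T(q, t) = 3*((6 + (-5)**2) + 6) = 3*((6 + 25) + 6) = 3*(31 + 6) = 3*37 = 111)
(111 - 54)*T(-5, 2) = (111 - 54)*111 = 57*111 = 6327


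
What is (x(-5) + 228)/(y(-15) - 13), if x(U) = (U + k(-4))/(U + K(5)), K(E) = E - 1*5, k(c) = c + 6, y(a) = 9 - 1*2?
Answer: -381/10 ≈ -38.100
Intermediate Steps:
y(a) = 7 (y(a) = 9 - 2 = 7)
k(c) = 6 + c
K(E) = -5 + E (K(E) = E - 5 = -5 + E)
x(U) = (2 + U)/U (x(U) = (U + (6 - 4))/(U + (-5 + 5)) = (U + 2)/(U + 0) = (2 + U)/U)
(x(-5) + 228)/(y(-15) - 13) = ((2 - 5)/(-5) + 228)/(7 - 13) = (-1/5*(-3) + 228)/(-6) = (3/5 + 228)*(-1/6) = (1143/5)*(-1/6) = -381/10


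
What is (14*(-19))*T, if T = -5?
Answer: 1330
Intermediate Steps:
(14*(-19))*T = (14*(-19))*(-5) = -266*(-5) = 1330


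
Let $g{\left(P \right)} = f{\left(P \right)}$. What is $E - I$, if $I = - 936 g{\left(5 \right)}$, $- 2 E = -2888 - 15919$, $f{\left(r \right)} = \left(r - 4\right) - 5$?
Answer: $\frac{11319}{2} \approx 5659.5$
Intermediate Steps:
$f{\left(r \right)} = -9 + r$ ($f{\left(r \right)} = \left(-4 + r\right) - 5 = -9 + r$)
$g{\left(P \right)} = -9 + P$
$E = \frac{18807}{2}$ ($E = - \frac{-2888 - 15919}{2} = \left(- \frac{1}{2}\right) \left(-18807\right) = \frac{18807}{2} \approx 9403.5$)
$I = 3744$ ($I = - 936 \left(-9 + 5\right) = \left(-936\right) \left(-4\right) = 3744$)
$E - I = \frac{18807}{2} - 3744 = \frac{11319}{2}$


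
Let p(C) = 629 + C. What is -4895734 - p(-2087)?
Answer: -4894276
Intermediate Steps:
-4895734 - p(-2087) = -4895734 - (629 - 2087) = -4895734 - 1*(-1458) = -4895734 + 1458 = -4894276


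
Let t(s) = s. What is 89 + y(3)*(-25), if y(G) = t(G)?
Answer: 14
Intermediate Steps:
y(G) = G
89 + y(3)*(-25) = 89 + 3*(-25) = 89 - 75 = 14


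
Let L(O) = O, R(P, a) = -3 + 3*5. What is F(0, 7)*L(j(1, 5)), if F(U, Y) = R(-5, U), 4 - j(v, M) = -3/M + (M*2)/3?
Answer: 76/5 ≈ 15.200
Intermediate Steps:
j(v, M) = 4 + 3/M - 2*M/3 (j(v, M) = 4 - (-3/M + (M*2)/3) = 4 - (-3/M + (2*M)*(⅓)) = 4 - (-3/M + 2*M/3) = 4 + (3/M - 2*M/3) = 4 + 3/M - 2*M/3)
R(P, a) = 12 (R(P, a) = -3 + 15 = 12)
F(U, Y) = 12
F(0, 7)*L(j(1, 5)) = 12*(4 + 3/5 - ⅔*5) = 12*(4 + 3*(⅕) - 10/3) = 12*(4 + ⅗ - 10/3) = 12*(19/15) = 76/5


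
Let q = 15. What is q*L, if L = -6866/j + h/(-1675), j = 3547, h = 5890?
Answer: -19435428/237649 ≈ -81.782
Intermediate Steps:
L = -6478476/1188245 (L = -6866/3547 + 5890/(-1675) = -6866*1/3547 + 5890*(-1/1675) = -6866/3547 - 1178/335 = -6478476/1188245 ≈ -5.4521)
q*L = 15*(-6478476/1188245) = -19435428/237649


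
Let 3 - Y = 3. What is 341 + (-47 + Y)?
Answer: 294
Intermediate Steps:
Y = 0 (Y = 3 - 1*3 = 3 - 3 = 0)
341 + (-47 + Y) = 341 + (-47 + 0) = 341 - 47 = 294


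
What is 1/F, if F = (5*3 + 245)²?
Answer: 1/67600 ≈ 1.4793e-5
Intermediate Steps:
F = 67600 (F = (15 + 245)² = 260² = 67600)
1/F = 1/67600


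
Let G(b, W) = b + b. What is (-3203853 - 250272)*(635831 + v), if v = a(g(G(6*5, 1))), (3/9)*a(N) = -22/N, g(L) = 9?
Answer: -2196214422625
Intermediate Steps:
G(b, W) = 2*b
a(N) = -66/N (a(N) = 3*(-22/N) = -66/N)
v = -22/3 (v = -66/9 = -66*⅑ = -22/3 ≈ -7.3333)
(-3203853 - 250272)*(635831 + v) = (-3203853 - 250272)*(635831 - 22/3) = -3454125*1907471/3 = -2196214422625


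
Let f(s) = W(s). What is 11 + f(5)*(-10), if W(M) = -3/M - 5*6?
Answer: 317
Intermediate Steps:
W(M) = -30 - 3/M (W(M) = -3/M - 30 = -30 - 3/M)
f(s) = -30 - 3/s
11 + f(5)*(-10) = 11 + (-30 - 3/5)*(-10) = 11 - 153/5*(-10) = 11 + 306 = 317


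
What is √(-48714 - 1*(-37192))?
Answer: I*√11522 ≈ 107.34*I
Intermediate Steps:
√(-48714 - 1*(-37192)) = √(-48714 + 37192) = √(-11522) = I*√11522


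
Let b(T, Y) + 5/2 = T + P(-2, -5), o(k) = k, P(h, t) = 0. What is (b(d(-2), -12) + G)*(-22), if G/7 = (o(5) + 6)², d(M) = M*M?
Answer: -18667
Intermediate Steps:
d(M) = M²
b(T, Y) = -5/2 + T (b(T, Y) = -5/2 + (T + 0) = -5/2 + T)
G = 847 (G = 7*(5 + 6)² = 7*11² = 7*121 = 847)
(b(d(-2), -12) + G)*(-22) = ((-5/2 + (-2)²) + 847)*(-22) = ((-5/2 + 4) + 847)*(-22) = (3/2 + 847)*(-22) = (1697/2)*(-22) = -18667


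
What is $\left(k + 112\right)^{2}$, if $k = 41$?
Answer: $23409$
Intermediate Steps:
$\left(k + 112\right)^{2} = \left(41 + 112\right)^{2} = 153^{2} = 23409$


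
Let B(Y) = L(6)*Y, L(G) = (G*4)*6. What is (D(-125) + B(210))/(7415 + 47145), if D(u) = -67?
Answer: 2743/4960 ≈ 0.55302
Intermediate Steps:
L(G) = 24*G (L(G) = (4*G)*6 = 24*G)
B(Y) = 144*Y (B(Y) = (24*6)*Y = 144*Y)
(D(-125) + B(210))/(7415 + 47145) = (-67 + 144*210)/(7415 + 47145) = (-67 + 30240)/54560 = 30173*(1/54560) = 2743/4960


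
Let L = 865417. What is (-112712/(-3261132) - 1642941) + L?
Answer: -633902071114/815283 ≈ -7.7752e+5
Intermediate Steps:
(-112712/(-3261132) - 1642941) + L = (-112712/(-3261132) - 1642941) + 865417 = (-112712*(-1/3261132) - 1642941) + 865417 = (28178/815283 - 1642941) + 865417 = -1339461839125/815283 + 865417 = -633902071114/815283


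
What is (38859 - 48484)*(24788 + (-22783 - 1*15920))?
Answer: 133931875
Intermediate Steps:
(38859 - 48484)*(24788 + (-22783 - 1*15920)) = -9625*(24788 + (-22783 - 15920)) = -9625*(24788 - 38703) = -9625*(-13915) = 133931875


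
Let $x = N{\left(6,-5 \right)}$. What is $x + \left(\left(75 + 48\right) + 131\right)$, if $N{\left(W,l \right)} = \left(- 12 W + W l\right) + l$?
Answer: $147$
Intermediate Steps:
$N{\left(W,l \right)} = l - 12 W + W l$
$x = -107$ ($x = -5 - 72 + 6 \left(-5\right) = -5 - 72 - 30 = -107$)
$x + \left(\left(75 + 48\right) + 131\right) = -107 + \left(\left(75 + 48\right) + 131\right) = -107 + \left(123 + 131\right) = -107 + 254 = 147$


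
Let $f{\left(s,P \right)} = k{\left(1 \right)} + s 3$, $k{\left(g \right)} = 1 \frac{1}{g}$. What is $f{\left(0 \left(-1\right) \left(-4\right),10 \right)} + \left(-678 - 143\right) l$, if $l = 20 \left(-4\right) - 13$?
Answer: $76354$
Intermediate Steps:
$k{\left(g \right)} = \frac{1}{g}$
$l = -93$ ($l = -80 - 13 = -93$)
$f{\left(s,P \right)} = 1 + 3 s$ ($f{\left(s,P \right)} = 1^{-1} + s 3 = 1 + 3 s$)
$f{\left(0 \left(-1\right) \left(-4\right),10 \right)} + \left(-678 - 143\right) l = \left(1 + 3 \cdot 0 \left(-1\right) \left(-4\right)\right) + \left(-678 - 143\right) \left(-93\right) = \left(1 + 3 \cdot 0 \left(-4\right)\right) - -76353 = \left(1 + 3 \cdot 0\right) + 76353 = \left(1 + 0\right) + 76353 = 1 + 76353 = 76354$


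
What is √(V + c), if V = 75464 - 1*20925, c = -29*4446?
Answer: I*√74395 ≈ 272.75*I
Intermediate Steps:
c = -128934
V = 54539 (V = 75464 - 20925 = 54539)
√(V + c) = √(54539 - 128934) = √(-74395) = I*√74395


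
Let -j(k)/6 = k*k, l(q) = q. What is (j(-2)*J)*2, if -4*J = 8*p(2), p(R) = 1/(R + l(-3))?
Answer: -96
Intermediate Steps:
j(k) = -6*k**2 (j(k) = -6*k*k = -6*k**2)
p(R) = 1/(-3 + R) (p(R) = 1/(R - 3) = 1/(-3 + R))
J = 2 (J = -2/(-3 + 2) = -2/(-1) = -2*(-1) = -1/4*(-8) = 2)
(j(-2)*J)*2 = (-6*(-2)**2*2)*2 = (-6*4*2)*2 = -24*2*2 = -48*2 = -96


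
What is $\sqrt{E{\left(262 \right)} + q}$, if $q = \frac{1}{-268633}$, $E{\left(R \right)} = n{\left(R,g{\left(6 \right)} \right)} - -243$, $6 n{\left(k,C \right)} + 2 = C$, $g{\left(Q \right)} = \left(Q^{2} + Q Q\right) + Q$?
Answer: $\frac{2 \sqrt{41512161313923}}{805899} \approx 15.99$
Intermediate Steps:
$g{\left(Q \right)} = Q + 2 Q^{2}$ ($g{\left(Q \right)} = \left(Q^{2} + Q^{2}\right) + Q = 2 Q^{2} + Q = Q + 2 Q^{2}$)
$n{\left(k,C \right)} = - \frac{1}{3} + \frac{C}{6}$
$E{\left(R \right)} = \frac{767}{3}$ ($E{\left(R \right)} = \left(- \frac{1}{3} + \frac{6 \left(1 + 2 \cdot 6\right)}{6}\right) - -243 = \left(- \frac{1}{3} + \frac{6 \left(1 + 12\right)}{6}\right) + 243 = \left(- \frac{1}{3} + \frac{6 \cdot 13}{6}\right) + 243 = \left(- \frac{1}{3} + \frac{1}{6} \cdot 78\right) + 243 = \left(- \frac{1}{3} + 13\right) + 243 = \frac{38}{3} + 243 = \frac{767}{3}$)
$q = - \frac{1}{268633} \approx -3.7226 \cdot 10^{-6}$
$\sqrt{E{\left(262 \right)} + q} = \sqrt{\frac{767}{3} - \frac{1}{268633}} = \sqrt{\frac{206041508}{805899}} = \frac{2 \sqrt{41512161313923}}{805899}$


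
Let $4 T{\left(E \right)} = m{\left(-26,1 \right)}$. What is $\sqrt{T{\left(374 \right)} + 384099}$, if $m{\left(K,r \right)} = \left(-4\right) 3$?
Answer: $4 \sqrt{24006} \approx 619.75$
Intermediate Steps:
$m{\left(K,r \right)} = -12$
$T{\left(E \right)} = -3$ ($T{\left(E \right)} = \frac{1}{4} \left(-12\right) = -3$)
$\sqrt{T{\left(374 \right)} + 384099} = \sqrt{-3 + 384099} = \sqrt{384096} = 4 \sqrt{24006}$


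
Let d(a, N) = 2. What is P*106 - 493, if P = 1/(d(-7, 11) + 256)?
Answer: -63544/129 ≈ -492.59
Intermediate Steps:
P = 1/258 (P = 1/(2 + 256) = 1/258 ≈ 0.0038760)
P*106 - 493 = (1/258)*106 - 493 = 53/129 - 493 = -63544/129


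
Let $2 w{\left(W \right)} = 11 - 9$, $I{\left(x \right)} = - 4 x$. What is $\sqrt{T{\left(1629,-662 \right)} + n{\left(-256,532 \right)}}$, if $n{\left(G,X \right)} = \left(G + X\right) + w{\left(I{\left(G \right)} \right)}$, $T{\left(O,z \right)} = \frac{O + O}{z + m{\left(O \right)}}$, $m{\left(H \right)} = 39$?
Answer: $\frac{\sqrt{105481999}}{623} \approx 16.485$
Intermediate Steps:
$w{\left(W \right)} = 1$ ($w{\left(W \right)} = \frac{11 - 9}{2} = \frac{1}{2} \cdot 2 = 1$)
$T{\left(O,z \right)} = \frac{2 O}{39 + z}$ ($T{\left(O,z \right)} = \frac{O + O}{z + 39} = \frac{2 O}{39 + z}$)
$n{\left(G,X \right)} = 1 + G + X$ ($n{\left(G,X \right)} = \left(G + X\right) + 1 = 1 + G + X$)
$\sqrt{T{\left(1629,-662 \right)} + n{\left(-256,532 \right)}} = \sqrt{2 \cdot 1629 \frac{1}{39 - 662} + \left(1 - 256 + 532\right)} = \sqrt{2 \cdot 1629 \frac{1}{-623} + 277} = \sqrt{2 \cdot 1629 \left(- \frac{1}{623}\right) + 277} = \sqrt{- \frac{3258}{623} + 277} = \sqrt{\frac{169313}{623}} = \frac{\sqrt{105481999}}{623}$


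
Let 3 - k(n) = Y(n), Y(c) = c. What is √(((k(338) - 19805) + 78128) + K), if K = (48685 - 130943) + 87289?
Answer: √63019 ≈ 251.04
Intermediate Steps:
k(n) = 3 - n
K = 5031 (K = -82258 + 87289 = 5031)
√(((k(338) - 19805) + 78128) + K) = √((((3 - 1*338) - 19805) + 78128) + 5031) = √((((3 - 338) - 19805) + 78128) + 5031) = √(((-335 - 19805) + 78128) + 5031) = √((-20140 + 78128) + 5031) = √(57988 + 5031) = √63019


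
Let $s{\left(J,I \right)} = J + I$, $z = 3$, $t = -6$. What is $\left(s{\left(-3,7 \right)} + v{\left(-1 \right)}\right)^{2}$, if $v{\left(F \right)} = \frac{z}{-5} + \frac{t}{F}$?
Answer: $\frac{2209}{25} \approx 88.36$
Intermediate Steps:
$s{\left(J,I \right)} = I + J$
$v{\left(F \right)} = - \frac{3}{5} - \frac{6}{F}$ ($v{\left(F \right)} = \frac{3}{-5} - \frac{6}{F} = 3 \left(- \frac{1}{5}\right) - \frac{6}{F} = - \frac{3}{5} - \frac{6}{F}$)
$\left(s{\left(-3,7 \right)} + v{\left(-1 \right)}\right)^{2} = \left(\left(7 - 3\right) - \left(\frac{3}{5} + \frac{6}{-1}\right)\right)^{2} = \left(4 - - \frac{27}{5}\right)^{2} = \left(4 + \left(- \frac{3}{5} + 6\right)\right)^{2} = \left(4 + \frac{27}{5}\right)^{2} = \left(\frac{47}{5}\right)^{2} = \frac{2209}{25}$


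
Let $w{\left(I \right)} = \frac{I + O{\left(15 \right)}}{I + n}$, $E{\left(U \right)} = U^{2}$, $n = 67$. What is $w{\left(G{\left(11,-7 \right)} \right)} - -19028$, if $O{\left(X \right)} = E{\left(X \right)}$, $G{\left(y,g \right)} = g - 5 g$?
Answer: $\frac{1807913}{95} \approx 19031.0$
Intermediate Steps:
$G{\left(y,g \right)} = - 4 g$
$O{\left(X \right)} = X^{2}$
$w{\left(I \right)} = \frac{225 + I}{67 + I}$ ($w{\left(I \right)} = \frac{I + 15^{2}}{I + 67} = \frac{I + 225}{67 + I} = \frac{225 + I}{67 + I}$)
$w{\left(G{\left(11,-7 \right)} \right)} - -19028 = \frac{225 - -28}{67 - -28} - -19028 = \frac{225 + 28}{67 + 28} + 19028 = \frac{1}{95} \cdot 253 + 19028 = \frac{253}{95} + 19028 = \frac{1807913}{95}$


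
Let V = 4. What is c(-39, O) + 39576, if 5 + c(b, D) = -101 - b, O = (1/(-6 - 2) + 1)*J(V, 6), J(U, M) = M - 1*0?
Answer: 39509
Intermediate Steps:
J(U, M) = M (J(U, M) = M + 0 = M)
O = 21/4 (O = (1/(-6 - 2) + 1)*6 = (1/(-8) + 1)*6 = (-⅛ + 1)*6 = (7/8)*6 = 21/4 ≈ 5.2500)
c(b, D) = -106 - b (c(b, D) = -5 + (-101 - b) = -106 - b)
c(-39, O) + 39576 = (-106 - 1*(-39)) + 39576 = (-106 + 39) + 39576 = -67 + 39576 = 39509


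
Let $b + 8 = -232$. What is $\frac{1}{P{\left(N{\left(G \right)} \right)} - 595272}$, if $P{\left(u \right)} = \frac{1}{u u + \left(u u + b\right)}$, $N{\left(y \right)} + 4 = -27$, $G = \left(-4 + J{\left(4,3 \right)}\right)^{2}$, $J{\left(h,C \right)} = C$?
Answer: $- \frac{1682}{1001247503} \approx -1.6799 \cdot 10^{-6}$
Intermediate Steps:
$b = -240$ ($b = -8 - 232 = -240$)
$G = 1$ ($G = \left(-4 + 3\right)^{2} = \left(-1\right)^{2} = 1$)
$N{\left(y \right)} = -31$ ($N{\left(y \right)} = -4 - 27 = -31$)
$P{\left(u \right)} = \frac{1}{-240 + 2 u^{2}}$ ($P{\left(u \right)} = \frac{1}{u u + \left(u u - 240\right)} = \frac{1}{u^{2} + \left(u^{2} - 240\right)} = \frac{1}{u^{2} + \left(-240 + u^{2}\right)} = \frac{1}{-240 + 2 u^{2}}$)
$\frac{1}{P{\left(N{\left(G \right)} \right)} - 595272} = \frac{1}{\frac{1}{2 \left(-120 + \left(-31\right)^{2}\right)} - 595272} = \frac{1}{\frac{1}{2 \left(-120 + 961\right)} - 595272} = \frac{1}{\frac{1}{2 \cdot 841} - 595272} = \frac{1}{\frac{1}{2} \cdot \frac{1}{841} - 595272} = \frac{1}{\frac{1}{1682} - 595272} = \frac{1}{- \frac{1001247503}{1682}} = - \frac{1682}{1001247503}$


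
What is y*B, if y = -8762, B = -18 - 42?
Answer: 525720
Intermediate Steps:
B = -60
y*B = -8762*(-60) = 525720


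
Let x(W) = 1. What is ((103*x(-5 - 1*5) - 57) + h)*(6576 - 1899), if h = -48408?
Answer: -226189074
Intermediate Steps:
((103*x(-5 - 1*5) - 57) + h)*(6576 - 1899) = ((103*1 - 57) - 48408)*(6576 - 1899) = ((103 - 57) - 48408)*4677 = (46 - 48408)*4677 = -48362*4677 = -226189074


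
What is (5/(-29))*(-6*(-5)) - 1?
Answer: -179/29 ≈ -6.1724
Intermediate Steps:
(5/(-29))*(-6*(-5)) - 1 = (5*(-1/29))*30 - 1 = -5/29*30 - 1 = -150/29 - 1 = -179/29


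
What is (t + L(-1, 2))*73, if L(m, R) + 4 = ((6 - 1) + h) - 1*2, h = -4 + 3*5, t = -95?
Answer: -6205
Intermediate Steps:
h = 11 (h = -4 + 15 = 11)
L(m, R) = 10 (L(m, R) = -4 + (((6 - 1) + 11) - 1*2) = -4 + ((5 + 11) - 2) = -4 + (16 - 2) = -4 + 14 = 10)
(t + L(-1, 2))*73 = (-95 + 10)*73 = -85*73 = -6205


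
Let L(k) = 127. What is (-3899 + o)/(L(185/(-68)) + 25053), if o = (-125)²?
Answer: 5863/12590 ≈ 0.46569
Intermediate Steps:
o = 15625
(-3899 + o)/(L(185/(-68)) + 25053) = (-3899 + 15625)/(127 + 25053) = 11726/25180 = 11726*(1/25180) = 5863/12590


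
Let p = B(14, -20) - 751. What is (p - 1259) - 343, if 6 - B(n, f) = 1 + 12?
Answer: -2360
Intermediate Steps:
B(n, f) = -7 (B(n, f) = 6 - (1 + 12) = 6 - 1*13 = 6 - 13 = -7)
p = -758 (p = -7 - 751 = -758)
(p - 1259) - 343 = (-758 - 1259) - 343 = -2017 - 343 = -2360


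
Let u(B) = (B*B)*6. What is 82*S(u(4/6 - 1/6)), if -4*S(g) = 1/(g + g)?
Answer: -41/6 ≈ -6.8333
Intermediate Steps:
u(B) = 6*B² (u(B) = B²*6 = 6*B²)
S(g) = -1/(8*g) (S(g) = -1/(4*(g + g)) = -1/(2*g)/4 = -1/(8*g))
82*S(u(4/6 - 1/6)) = 82*(-1/(6*(4/6 - 1/6)²)/8) = 82*(-1/(6*(4*(⅙) - 1*⅙)²)/8) = 82*(-1/(6*(⅔ - ⅙)²)/8) = 82*(-1/(8*(6*(½)²))) = 82*(-1/(8*(6*(¼)))) = 82*(-1/(8*3/2)) = 82*(-⅛*⅔) = 82*(-1/12) = -41/6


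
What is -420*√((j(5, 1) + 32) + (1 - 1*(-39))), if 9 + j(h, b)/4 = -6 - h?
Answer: -840*I*√2 ≈ -1187.9*I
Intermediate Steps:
j(h, b) = -60 - 4*h (j(h, b) = -36 + 4*(-6 - h) = -36 + (-24 - 4*h) = -60 - 4*h)
-420*√((j(5, 1) + 32) + (1 - 1*(-39))) = -420*√(((-60 - 4*5) + 32) + (1 - 1*(-39))) = -420*√(((-60 - 20) + 32) + (1 + 39)) = -420*√((-80 + 32) + 40) = -420*√(-48 + 40) = -840*I*√2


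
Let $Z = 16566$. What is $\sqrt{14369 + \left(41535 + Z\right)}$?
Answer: $\sqrt{72470} \approx 269.2$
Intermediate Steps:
$\sqrt{14369 + \left(41535 + Z\right)} = \sqrt{14369 + \left(41535 + 16566\right)} = \sqrt{14369 + 58101} = \sqrt{72470}$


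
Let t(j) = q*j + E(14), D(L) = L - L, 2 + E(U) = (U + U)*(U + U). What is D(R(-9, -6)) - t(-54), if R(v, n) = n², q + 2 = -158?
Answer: -9422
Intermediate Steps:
q = -160 (q = -2 - 158 = -160)
E(U) = -2 + 4*U² (E(U) = -2 + (U + U)*(U + U) = -2 + (2*U)*(2*U) = -2 + 4*U²)
D(L) = 0
t(j) = 782 - 160*j (t(j) = -160*j + (-2 + 4*14²) = -160*j + (-2 + 4*196) = -160*j + (-2 + 784) = -160*j + 782 = 782 - 160*j)
D(R(-9, -6)) - t(-54) = 0 - (782 - 160*(-54)) = 0 - (782 + 8640) = 0 - 1*9422 = 0 - 9422 = -9422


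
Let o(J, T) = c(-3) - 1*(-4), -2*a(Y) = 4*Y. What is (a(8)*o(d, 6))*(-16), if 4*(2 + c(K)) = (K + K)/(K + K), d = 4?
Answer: 576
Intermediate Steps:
a(Y) = -2*Y
c(K) = -7/4 (c(K) = -2 + ((K + K)/(K + K))/4 = -2 + ((2*K)/((2*K)))/4 = -2 + ((2*K)*(1/(2*K)))/4 = -2 + (¼)*1 = -2 + ¼ = -7/4)
o(J, T) = 9/4 (o(J, T) = -7/4 - 1*(-4) = -7/4 + 4 = 9/4)
(a(8)*o(d, 6))*(-16) = (-2*8*(9/4))*(-16) = -16*9/4*(-16) = -36*(-16) = 576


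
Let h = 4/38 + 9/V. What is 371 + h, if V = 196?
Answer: 1382167/3724 ≈ 371.15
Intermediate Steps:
h = 563/3724 (h = 4/38 + 9/196 = 4*(1/38) + 9*(1/196) = 2/19 + 9/196 = 563/3724 ≈ 0.15118)
371 + h = 371 + 563/3724 = 1382167/3724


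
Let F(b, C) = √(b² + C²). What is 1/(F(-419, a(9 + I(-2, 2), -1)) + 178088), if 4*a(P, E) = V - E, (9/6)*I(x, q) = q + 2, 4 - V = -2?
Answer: 2849408/507442562879 - 20*√112361/507442562879 ≈ 5.6020e-6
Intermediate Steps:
V = 6 (V = 4 - 1*(-2) = 4 + 2 = 6)
I(x, q) = 4/3 + 2*q/3 (I(x, q) = 2*(q + 2)/3 = 2*(2 + q)/3 = 4/3 + 2*q/3)
a(P, E) = 3/2 - E/4 (a(P, E) = (6 - E)/4 = 3/2 - E/4)
F(b, C) = √(C² + b²)
1/(F(-419, a(9 + I(-2, 2), -1)) + 178088) = 1/(√((3/2 - ¼*(-1))² + (-419)²) + 178088) = 1/(√((3/2 + ¼)² + 175561) + 178088) = 1/(√((7/4)² + 175561) + 178088) = 1/(√(49/16 + 175561) + 178088) = 1/(√(2809025/16) + 178088) = 1/(5*√112361/4 + 178088) = 1/(178088 + 5*√112361/4)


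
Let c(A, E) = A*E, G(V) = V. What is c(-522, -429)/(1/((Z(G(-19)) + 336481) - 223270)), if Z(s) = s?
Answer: 25347990096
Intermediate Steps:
c(-522, -429)/(1/((Z(G(-19)) + 336481) - 223270)) = (-522*(-429))/(1/((-19 + 336481) - 223270)) = 223938/(1/(336462 - 223270)) = 223938/(1/113192) = 223938*113192 = 25347990096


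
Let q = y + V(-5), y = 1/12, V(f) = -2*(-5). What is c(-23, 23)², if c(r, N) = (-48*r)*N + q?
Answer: 92918280625/144 ≈ 6.4527e+8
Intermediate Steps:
V(f) = 10
y = 1/12 ≈ 0.083333
q = 121/12 (q = 1/12 + 10 = 121/12 ≈ 10.083)
c(r, N) = 121/12 - 48*N*r (c(r, N) = (-48*r)*N + 121/12 = -48*N*r + 121/12 = 121/12 - 48*N*r)
c(-23, 23)² = (121/12 - 48*23*(-23))² = (121/12 + 25392)² = (304825/12)² = 92918280625/144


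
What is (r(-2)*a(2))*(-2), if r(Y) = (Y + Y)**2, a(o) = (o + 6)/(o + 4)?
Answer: -128/3 ≈ -42.667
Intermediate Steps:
a(o) = (6 + o)/(4 + o)
r(Y) = 4*Y**2 (r(Y) = (2*Y)**2 = 4*Y**2)
(r(-2)*a(2))*(-2) = ((4*(-2)**2)*((6 + 2)/(4 + 2)))*(-2) = ((4*4)*(8/6))*(-2) = (16*((1/6)*8))*(-2) = (16*(4/3))*(-2) = (64/3)*(-2) = -128/3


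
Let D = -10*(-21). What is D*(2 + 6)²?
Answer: 13440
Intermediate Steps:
D = 210
D*(2 + 6)² = 210*(2 + 6)² = 210*8² = 210*64 = 13440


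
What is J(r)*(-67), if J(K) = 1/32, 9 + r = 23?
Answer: -67/32 ≈ -2.0938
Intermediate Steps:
r = 14 (r = -9 + 23 = 14)
J(K) = 1/32
J(r)*(-67) = (1/32)*(-67) = -67/32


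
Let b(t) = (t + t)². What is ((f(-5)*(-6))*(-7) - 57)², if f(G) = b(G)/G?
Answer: 804609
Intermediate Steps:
b(t) = 4*t² (b(t) = (2*t)² = 4*t²)
f(G) = 4*G (f(G) = (4*G²)/G = 4*G)
((f(-5)*(-6))*(-7) - 57)² = (((4*(-5))*(-6))*(-7) - 57)² = (-20*(-6)*(-7) - 57)² = (120*(-7) - 57)² = (-840 - 57)² = (-897)² = 804609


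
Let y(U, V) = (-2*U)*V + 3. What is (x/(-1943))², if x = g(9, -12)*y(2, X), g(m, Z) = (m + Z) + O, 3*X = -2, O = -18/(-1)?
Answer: 7225/3775249 ≈ 0.0019138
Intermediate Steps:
O = 18 (O = -18*(-1) = 18)
X = -⅔ (X = (⅓)*(-2) = -⅔ ≈ -0.66667)
y(U, V) = 3 - 2*U*V (y(U, V) = -2*U*V + 3 = 3 - 2*U*V)
g(m, Z) = 18 + Z + m (g(m, Z) = (m + Z) + 18 = (Z + m) + 18 = 18 + Z + m)
x = 85 (x = (18 - 12 + 9)*(3 - 2*2*(-⅔)) = 15*(3 + 8/3) = 15*(17/3) = 85)
(x/(-1943))² = (85/(-1943))² = (85*(-1/1943))² = (-85/1943)² = 7225/3775249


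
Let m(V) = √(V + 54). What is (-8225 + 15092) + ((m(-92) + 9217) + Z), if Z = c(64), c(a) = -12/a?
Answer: 257341/16 + I*√38 ≈ 16084.0 + 6.1644*I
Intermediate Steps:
Z = -3/16 (Z = -12/64 = -12*1/64 = -3/16 ≈ -0.18750)
m(V) = √(54 + V)
(-8225 + 15092) + ((m(-92) + 9217) + Z) = (-8225 + 15092) + ((√(54 - 92) + 9217) - 3/16) = 6867 + ((√(-38) + 9217) - 3/16) = 6867 + ((I*√38 + 9217) - 3/16) = 6867 + ((9217 + I*√38) - 3/16) = 6867 + (147469/16 + I*√38) = 257341/16 + I*√38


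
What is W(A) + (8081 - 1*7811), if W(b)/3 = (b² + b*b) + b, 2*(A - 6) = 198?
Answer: 66735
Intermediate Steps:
A = 105 (A = 6 + (½)*198 = 6 + 99 = 105)
W(b) = 3*b + 6*b² (W(b) = 3*((b² + b*b) + b) = 3*((b² + b²) + b) = 3*(2*b² + b) = 3*(b + 2*b²) = 3*b + 6*b²)
W(A) + (8081 - 1*7811) = 3*105*(1 + 2*105) + (8081 - 1*7811) = 3*105*(1 + 210) + (8081 - 7811) = 3*105*211 + 270 = 66465 + 270 = 66735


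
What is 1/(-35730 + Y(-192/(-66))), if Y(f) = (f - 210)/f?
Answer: -16/572819 ≈ -2.7932e-5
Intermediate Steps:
Y(f) = (-210 + f)/f
1/(-35730 + Y(-192/(-66))) = 1/(-35730 + (-210 - 192/(-66))/((-192/(-66)))) = 1/(-35730 + (-210 - 192*(-1/66))/((-192*(-1/66)))) = 1/(-35730 + (-210 + 32/11)/(32/11)) = 1/(-35730 + (11/32)*(-2278/11)) = 1/(-35730 - 1139/16) = 1/(-572819/16) = -16/572819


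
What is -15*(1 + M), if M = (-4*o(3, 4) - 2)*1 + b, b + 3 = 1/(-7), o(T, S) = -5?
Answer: -1665/7 ≈ -237.86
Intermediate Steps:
b = -22/7 (b = -3 + 1/(-7) = -3 - 1/7 = -22/7 ≈ -3.1429)
M = 104/7 (M = (-4*(-5) - 2)*1 - 22/7 = (20 - 2)*1 - 22/7 = 18*1 - 22/7 = 18 - 22/7 = 104/7 ≈ 14.857)
-15*(1 + M) = -15*(1 + 104/7) = -15*111/7 = -1665/7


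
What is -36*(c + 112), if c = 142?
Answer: -9144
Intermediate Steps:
-36*(c + 112) = -36*(142 + 112) = -36*254 = -9144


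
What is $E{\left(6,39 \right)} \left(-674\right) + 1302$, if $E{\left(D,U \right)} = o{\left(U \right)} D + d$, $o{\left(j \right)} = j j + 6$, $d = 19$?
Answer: $-6186692$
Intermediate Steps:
$o{\left(j \right)} = 6 + j^{2}$ ($o{\left(j \right)} = j^{2} + 6 = 6 + j^{2}$)
$E{\left(D,U \right)} = 19 + D \left(6 + U^{2}\right)$ ($E{\left(D,U \right)} = \left(6 + U^{2}\right) D + 19 = D \left(6 + U^{2}\right) + 19 = 19 + D \left(6 + U^{2}\right)$)
$E{\left(6,39 \right)} \left(-674\right) + 1302 = \left(19 + 6 \left(6 + 39^{2}\right)\right) \left(-674\right) + 1302 = \left(19 + 6 \left(6 + 1521\right)\right) \left(-674\right) + 1302 = \left(19 + 6 \cdot 1527\right) \left(-674\right) + 1302 = \left(19 + 9162\right) \left(-674\right) + 1302 = 9181 \left(-674\right) + 1302 = -6187994 + 1302 = -6186692$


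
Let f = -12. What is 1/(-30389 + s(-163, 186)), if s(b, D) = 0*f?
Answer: -1/30389 ≈ -3.2907e-5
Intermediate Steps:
s(b, D) = 0 (s(b, D) = 0*(-12) = 0)
1/(-30389 + s(-163, 186)) = 1/(-30389 + 0) = 1/(-30389) = -1/30389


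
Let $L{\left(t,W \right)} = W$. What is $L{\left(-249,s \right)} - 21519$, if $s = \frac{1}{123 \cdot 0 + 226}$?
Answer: $- \frac{4863293}{226} \approx -21519.0$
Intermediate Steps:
$s = \frac{1}{226}$ ($s = \frac{1}{0 + 226} = \frac{1}{226} \approx 0.0044248$)
$L{\left(-249,s \right)} - 21519 = \frac{1}{226} - 21519 = - \frac{4863293}{226}$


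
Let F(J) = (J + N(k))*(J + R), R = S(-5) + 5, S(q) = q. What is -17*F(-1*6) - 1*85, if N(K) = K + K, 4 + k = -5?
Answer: -2533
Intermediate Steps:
k = -9 (k = -4 - 5 = -9)
N(K) = 2*K
R = 0 (R = -5 + 5 = 0)
F(J) = J*(-18 + J) (F(J) = (J + 2*(-9))*(J + 0) = (J - 18)*J = (-18 + J)*J = J*(-18 + J))
-17*F(-1*6) - 1*85 = -17*(-1*6)*(-18 - 1*6) - 1*85 = -(-102)*(-18 - 6) - 85 = -(-102)*(-24) - 85 = -17*144 - 85 = -2448 - 85 = -2533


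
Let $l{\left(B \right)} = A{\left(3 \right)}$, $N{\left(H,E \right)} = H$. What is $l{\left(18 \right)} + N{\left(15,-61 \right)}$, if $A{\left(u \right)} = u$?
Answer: $18$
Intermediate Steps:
$l{\left(B \right)} = 3$
$l{\left(18 \right)} + N{\left(15,-61 \right)} = 3 + 15 = 18$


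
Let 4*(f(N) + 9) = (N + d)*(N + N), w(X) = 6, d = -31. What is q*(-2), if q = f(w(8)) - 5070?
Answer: 10308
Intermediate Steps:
f(N) = -9 + N*(-31 + N)/2 (f(N) = -9 + ((N - 31)*(N + N))/4 = -9 + ((-31 + N)*(2*N))/4 = -9 + (2*N*(-31 + N))/4 = -9 + N*(-31 + N)/2)
q = -5154 (q = (-9 + (1/2)*6**2 - 31/2*6) - 5070 = (-9 + (1/2)*36 - 93) - 5070 = (-9 + 18 - 93) - 5070 = -84 - 5070 = -5154)
q*(-2) = -5154*(-2) = 10308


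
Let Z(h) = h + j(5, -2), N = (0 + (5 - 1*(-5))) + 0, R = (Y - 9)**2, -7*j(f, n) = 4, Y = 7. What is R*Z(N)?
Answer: 264/7 ≈ 37.714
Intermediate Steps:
j(f, n) = -4/7 (j(f, n) = -1/7*4 = -4/7)
R = 4 (R = (7 - 9)**2 = (-2)**2 = 4)
N = 10 (N = (0 + (5 + 5)) + 0 = (0 + 10) + 0 = 10 + 0 = 10)
Z(h) = -4/7 + h (Z(h) = h - 4/7 = -4/7 + h)
R*Z(N) = 4*(-4/7 + 10) = 4*(66/7) = 264/7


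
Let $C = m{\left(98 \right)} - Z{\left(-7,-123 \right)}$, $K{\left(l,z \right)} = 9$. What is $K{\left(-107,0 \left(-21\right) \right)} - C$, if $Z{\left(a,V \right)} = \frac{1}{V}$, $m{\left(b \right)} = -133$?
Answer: $\frac{17465}{123} \approx 141.99$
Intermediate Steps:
$C = - \frac{16358}{123}$ ($C = -133 - \frac{1}{-123} = -133 - - \frac{1}{123} = -133 + \frac{1}{123} = - \frac{16358}{123} \approx -132.99$)
$K{\left(-107,0 \left(-21\right) \right)} - C = 9 - - \frac{16358}{123} = 9 + \frac{16358}{123} = \frac{17465}{123}$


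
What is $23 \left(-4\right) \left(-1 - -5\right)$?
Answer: $-368$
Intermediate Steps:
$23 \left(-4\right) \left(-1 - -5\right) = - 92 \left(-1 + 5\right) = \left(-92\right) 4 = -368$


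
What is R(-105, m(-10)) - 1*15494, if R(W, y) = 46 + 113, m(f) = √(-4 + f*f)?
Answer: -15335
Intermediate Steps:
m(f) = √(-4 + f²)
R(W, y) = 159
R(-105, m(-10)) - 1*15494 = 159 - 1*15494 = 159 - 15494 = -15335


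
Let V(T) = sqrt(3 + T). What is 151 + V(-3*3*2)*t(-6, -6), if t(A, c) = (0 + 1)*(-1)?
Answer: 151 - I*sqrt(15) ≈ 151.0 - 3.873*I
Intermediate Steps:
t(A, c) = -1 (t(A, c) = 1*(-1) = -1)
151 + V(-3*3*2)*t(-6, -6) = 151 + sqrt(3 - 3*3*2)*(-1) = 151 + sqrt(3 - 9*2)*(-1) = 151 + sqrt(3 - 18)*(-1) = 151 + sqrt(-15)*(-1) = 151 + (I*sqrt(15))*(-1) = 151 - I*sqrt(15)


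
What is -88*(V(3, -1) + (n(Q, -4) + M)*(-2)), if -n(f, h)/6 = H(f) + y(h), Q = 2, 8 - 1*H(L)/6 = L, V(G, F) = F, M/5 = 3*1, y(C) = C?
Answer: -31064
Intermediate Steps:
M = 15 (M = 5*(3*1) = 5*3 = 15)
H(L) = 48 - 6*L
n(f, h) = -288 - 6*h + 36*f (n(f, h) = -6*((48 - 6*f) + h) = -6*(48 + h - 6*f) = -288 - 6*h + 36*f)
-88*(V(3, -1) + (n(Q, -4) + M)*(-2)) = -88*(-1 + ((-288 - 6*(-4) + 36*2) + 15)*(-2)) = -88*(-1 + ((-288 + 24 + 72) + 15)*(-2)) = -88*(-1 + (-192 + 15)*(-2)) = -88*(-1 - 177*(-2)) = -88*(-1 + 354) = -88*353 = -31064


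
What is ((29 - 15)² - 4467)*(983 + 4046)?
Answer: -21478859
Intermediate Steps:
((29 - 15)² - 4467)*(983 + 4046) = (14² - 4467)*5029 = (196 - 4467)*5029 = -4271*5029 = -21478859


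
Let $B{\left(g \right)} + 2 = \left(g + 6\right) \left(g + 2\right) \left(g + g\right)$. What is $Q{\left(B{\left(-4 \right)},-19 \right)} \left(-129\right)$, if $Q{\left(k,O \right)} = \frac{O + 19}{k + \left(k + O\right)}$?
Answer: $0$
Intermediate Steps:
$B{\left(g \right)} = -2 + 2 g \left(2 + g\right) \left(6 + g\right)$ ($B{\left(g \right)} = -2 + \left(g + 6\right) \left(g + 2\right) \left(g + g\right) = -2 + \left(6 + g\right) \left(2 + g\right) 2 g = -2 + \left(6 + g\right) 2 g \left(2 + g\right) = -2 + 2 g \left(2 + g\right) \left(6 + g\right)$)
$Q{\left(k,O \right)} = \frac{19 + O}{O + 2 k}$ ($Q{\left(k,O \right)} = \frac{19 + O}{k + \left(O + k\right)} = \frac{19 + O}{O + 2 k}$)
$Q{\left(B{\left(-4 \right)},-19 \right)} \left(-129\right) = \frac{19 - 19}{-19 + 2 \left(-2 + 2 \left(-4\right)^{3} + 16 \left(-4\right)^{2} + 24 \left(-4\right)\right)} \left(-129\right) = \frac{1}{-19 + 2 \left(-2 + 2 \left(-64\right) + 16 \cdot 16 - 96\right)} 0 \left(-129\right) = \frac{1}{-19 + 2 \left(-2 - 128 + 256 - 96\right)} 0 \left(-129\right) = \frac{1}{-19 + 2 \cdot 30} \cdot 0 \left(-129\right) = \frac{1}{-19 + 60} \cdot 0 \left(-129\right) = \frac{1}{41} \cdot 0 \left(-129\right) = 0 \left(-129\right) = 0$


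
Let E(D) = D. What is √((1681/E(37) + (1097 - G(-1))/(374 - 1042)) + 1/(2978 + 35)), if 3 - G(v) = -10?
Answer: 3*√1687195836512137/18617327 ≈ 6.6189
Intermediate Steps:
G(v) = 13 (G(v) = 3 - 1*(-10) = 3 + 10 = 13)
√((1681/E(37) + (1097 - G(-1))/(374 - 1042)) + 1/(2978 + 35)) = √((1681/37 + (1097 - 1*13)/(374 - 1042)) + 1/(2978 + 35)) = √((1681*(1/37) + (1097 - 13)/(-668)) + 1/3013) = √((1681/37 + 1084*(-1/668)) + 1/3013) = √((1681/37 - 271/167) + 1/3013) = √(270700/6179 + 1/3013) = √(815625279/18617327) = 3*√1687195836512137/18617327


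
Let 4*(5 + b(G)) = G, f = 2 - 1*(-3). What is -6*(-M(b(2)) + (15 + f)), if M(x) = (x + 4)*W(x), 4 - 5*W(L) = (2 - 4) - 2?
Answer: -624/5 ≈ -124.80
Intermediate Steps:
f = 5 (f = 2 + 3 = 5)
W(L) = 8/5 (W(L) = ⅘ - ((2 - 4) - 2)/5 = ⅘ - (-2 - 2)/5 = ⅘ - ⅕*(-4) = ⅘ + ⅘ = 8/5)
b(G) = -5 + G/4
M(x) = 32/5 + 8*x/5 (M(x) = (x + 4)*(8/5) = (4 + x)*(8/5) = 32/5 + 8*x/5)
-6*(-M(b(2)) + (15 + f)) = -6*(-(32/5 + 8*(-5 + (¼)*2)/5) + (15 + 5)) = -6*(-(32/5 + 8*(-5 + ½)/5) + 20) = -6*(-(32/5 + (8/5)*(-9/2)) + 20) = -6*(-(32/5 - 36/5) + 20) = -6*(-1*(-⅘) + 20) = -6*(⅘ + 20) = -6*104/5 = -624/5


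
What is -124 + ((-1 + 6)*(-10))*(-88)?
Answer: 4276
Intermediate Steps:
-124 + ((-1 + 6)*(-10))*(-88) = -124 + (5*(-10))*(-88) = -124 - 50*(-88) = -124 + 4400 = 4276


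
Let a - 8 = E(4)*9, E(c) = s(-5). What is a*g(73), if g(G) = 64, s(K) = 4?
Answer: 2816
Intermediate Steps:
E(c) = 4
a = 44 (a = 8 + 4*9 = 8 + 36 = 44)
a*g(73) = 44*64 = 2816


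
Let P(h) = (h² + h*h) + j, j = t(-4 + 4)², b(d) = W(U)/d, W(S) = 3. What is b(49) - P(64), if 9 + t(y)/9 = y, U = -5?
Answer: -722894/49 ≈ -14753.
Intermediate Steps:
t(y) = -81 + 9*y
b(d) = 3/d
j = 6561 (j = (-81 + 9*(-4 + 4))² = (-81 + 9*0)² = (-81 + 0)² = (-81)² = 6561)
P(h) = 6561 + 2*h² (P(h) = (h² + h*h) + 6561 = (h² + h²) + 6561 = 2*h² + 6561 = 6561 + 2*h²)
b(49) - P(64) = 3/49 - (6561 + 2*64²) = 3*(1/49) - (6561 + 2*4096) = 3/49 - (6561 + 8192) = 3/49 - 1*14753 = 3/49 - 14753 = -722894/49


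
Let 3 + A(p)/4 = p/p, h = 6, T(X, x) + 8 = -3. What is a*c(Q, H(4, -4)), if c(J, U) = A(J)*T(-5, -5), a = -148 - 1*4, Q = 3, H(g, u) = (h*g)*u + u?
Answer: -13376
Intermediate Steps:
T(X, x) = -11 (T(X, x) = -8 - 3 = -11)
A(p) = -8 (A(p) = -12 + 4*(p/p) = -12 + 4*1 = -12 + 4 = -8)
H(g, u) = u + 6*g*u (H(g, u) = (6*g)*u + u = 6*g*u + u = u + 6*g*u)
a = -152 (a = -148 - 4 = -152)
c(J, U) = 88 (c(J, U) = -8*(-11) = 88)
a*c(Q, H(4, -4)) = -152*88 = -13376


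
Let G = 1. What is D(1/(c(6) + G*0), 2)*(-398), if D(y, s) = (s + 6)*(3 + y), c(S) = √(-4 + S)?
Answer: -9552 - 1592*√2 ≈ -11803.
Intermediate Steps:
D(y, s) = (3 + y)*(6 + s) (D(y, s) = (6 + s)*(3 + y) = (3 + y)*(6 + s))
D(1/(c(6) + G*0), 2)*(-398) = (18 + 3*2 + 6/(√(-4 + 6) + 1*0) + 2/(√(-4 + 6) + 1*0))*(-398) = (18 + 6 + 6/(√2 + 0) + 2/(√2 + 0))*(-398) = (18 + 6 + 6/(√2) + 2/(√2))*(-398) = (18 + 6 + 6*(√2/2) + 2*(√2/2))*(-398) = (18 + 6 + 3*√2 + √2)*(-398) = (24 + 4*√2)*(-398) = -9552 - 1592*√2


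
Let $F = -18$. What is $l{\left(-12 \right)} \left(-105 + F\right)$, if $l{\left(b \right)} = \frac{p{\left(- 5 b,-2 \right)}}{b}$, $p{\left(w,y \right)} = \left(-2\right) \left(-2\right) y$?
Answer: $-82$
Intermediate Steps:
$p{\left(w,y \right)} = 4 y$
$l{\left(b \right)} = - \frac{8}{b}$ ($l{\left(b \right)} = \frac{4 \left(-2\right)}{b} = - \frac{8}{b}$)
$l{\left(-12 \right)} \left(-105 + F\right) = - \frac{8}{-12} \left(-105 - 18\right) = \left(-8\right) \left(- \frac{1}{12}\right) \left(-123\right) = \frac{2}{3} \left(-123\right) = -82$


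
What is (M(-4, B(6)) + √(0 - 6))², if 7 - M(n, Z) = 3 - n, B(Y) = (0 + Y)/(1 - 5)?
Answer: -6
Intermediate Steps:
B(Y) = -Y/4 (B(Y) = Y/(-4) = Y*(-¼) = -Y/4)
M(n, Z) = 4 + n (M(n, Z) = 7 - (3 - n) = 7 + (-3 + n) = 4 + n)
(M(-4, B(6)) + √(0 - 6))² = ((4 - 4) + √(0 - 6))² = (0 + √(-6))² = (0 + I*√6)² = (I*√6)² = -6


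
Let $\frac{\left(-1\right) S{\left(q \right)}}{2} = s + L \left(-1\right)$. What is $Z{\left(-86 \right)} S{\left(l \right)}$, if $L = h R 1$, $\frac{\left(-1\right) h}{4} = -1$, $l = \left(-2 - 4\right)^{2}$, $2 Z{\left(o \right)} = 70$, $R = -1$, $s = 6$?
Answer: $-700$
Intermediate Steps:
$Z{\left(o \right)} = 35$ ($Z{\left(o \right)} = \frac{1}{2} \cdot 70 = 35$)
$l = 36$ ($l = \left(-6\right)^{2} = 36$)
$h = 4$ ($h = \left(-4\right) \left(-1\right) = 4$)
$L = -4$ ($L = 4 \left(-1\right) 1 = \left(-4\right) 1 = -4$)
$S{\left(q \right)} = -20$ ($S{\left(q \right)} = - 2 \left(6 - -4\right) = - 2 \left(6 + 4\right) = \left(-2\right) 10 = -20$)
$Z{\left(-86 \right)} S{\left(l \right)} = 35 \left(-20\right) = -700$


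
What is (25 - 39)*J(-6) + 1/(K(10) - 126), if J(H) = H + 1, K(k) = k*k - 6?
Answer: 2239/32 ≈ 69.969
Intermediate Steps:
K(k) = -6 + k² (K(k) = k² - 6 = -6 + k²)
J(H) = 1 + H
(25 - 39)*J(-6) + 1/(K(10) - 126) = (25 - 39)*(1 - 6) + 1/((-6 + 10²) - 126) = -14*(-5) + 1/((-6 + 100) - 126) = 70 + 1/(94 - 126) = 70 + 1/(-32) = 70 - 1/32 = 2239/32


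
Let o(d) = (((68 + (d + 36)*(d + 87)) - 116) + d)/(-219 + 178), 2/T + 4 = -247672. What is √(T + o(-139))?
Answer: I*√3250111614532354/5077358 ≈ 11.228*I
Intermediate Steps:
T = -1/123838 (T = 2/(-4 - 247672) = 2/(-247676) = 2*(-1/247676) = -1/123838 ≈ -8.0751e-6)
o(d) = 48/41 - d/41 - (36 + d)*(87 + d)/41 (o(d) = (((68 + (36 + d)*(87 + d)) - 116) + d)/(-41) = ((-48 + (36 + d)*(87 + d)) + d)*(-1/41) = (-48 + d + (36 + d)*(87 + d))*(-1/41) = 48/41 - d/41 - (36 + d)*(87 + d)/41)
√(T + o(-139)) = √(-1/123838 + (-3084/41 - 124/41*(-139) - 1/41*(-139)²)) = √(-1/123838 + (-3084/41 + 17236/41 - 1/41*19321)) = √(-1/123838 + (-3084/41 + 17236/41 - 19321/41)) = √(-1/123838 - 5169/41) = √(-640118663/5077358) = I*√3250111614532354/5077358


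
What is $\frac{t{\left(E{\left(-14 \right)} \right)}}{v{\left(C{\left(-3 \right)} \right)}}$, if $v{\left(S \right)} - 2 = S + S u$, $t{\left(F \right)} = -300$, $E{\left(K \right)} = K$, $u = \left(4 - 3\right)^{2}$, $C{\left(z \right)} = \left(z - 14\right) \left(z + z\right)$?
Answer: $- \frac{150}{103} \approx -1.4563$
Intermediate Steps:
$C{\left(z \right)} = 2 z \left(-14 + z\right)$ ($C{\left(z \right)} = \left(-14 + z\right) 2 z = 2 z \left(-14 + z\right)$)
$u = 1$ ($u = 1^{2} = 1$)
$v{\left(S \right)} = 2 + 2 S$ ($v{\left(S \right)} = 2 + \left(S + S 1\right) = 2 + \left(S + S\right) = 2 + 2 S$)
$\frac{t{\left(E{\left(-14 \right)} \right)}}{v{\left(C{\left(-3 \right)} \right)}} = - \frac{300}{2 + 2 \cdot 2 \left(-3\right) \left(-14 - 3\right)} = - \frac{300}{2 + 2 \cdot 2 \left(-3\right) \left(-17\right)} = - \frac{300}{2 + 2 \cdot 102} = - \frac{300}{2 + 204} = - \frac{300}{206} = \left(-300\right) \frac{1}{206} = - \frac{150}{103}$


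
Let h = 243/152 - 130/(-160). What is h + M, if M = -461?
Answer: -139411/304 ≈ -458.59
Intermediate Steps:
h = 733/304 (h = 243*(1/152) - 130*(-1/160) = 243/152 + 13/16 = 733/304 ≈ 2.4112)
h + M = 733/304 - 461 = -139411/304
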